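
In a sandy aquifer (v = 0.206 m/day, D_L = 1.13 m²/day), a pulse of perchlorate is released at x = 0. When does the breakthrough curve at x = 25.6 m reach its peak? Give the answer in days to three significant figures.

100 days

For the 1D instantaneous-source solution, setting ∂C/∂t = 0 at fixed x gives v²t² + 2Dt − x² = 0, so t = (√(D² + v²x²) − D)/v².
√(D² + v²x²) = √(1.13² + 0.206² × 25.6²) = 5.393; v² = 0.042436.
t = (5.393 − 1.13)/0.042436 = 100 days (vs. the pure-advection estimate x/v = 124 d).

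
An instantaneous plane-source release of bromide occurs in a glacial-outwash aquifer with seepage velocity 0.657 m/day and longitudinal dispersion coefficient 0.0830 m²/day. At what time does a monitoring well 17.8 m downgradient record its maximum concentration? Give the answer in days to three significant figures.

26.9 days

For the 1D instantaneous-source solution, setting ∂C/∂t = 0 at fixed x gives v²t² + 2Dt − x² = 0, so t = (√(D² + v²x²) − D)/v².
√(D² + v²x²) = √(0.0830² + 0.657² × 17.8²) = 11.69; v² = 0.431649.
t = (11.69 − 0.0830)/0.431649 = 26.9 days (vs. the pure-advection estimate x/v = 27.1 d).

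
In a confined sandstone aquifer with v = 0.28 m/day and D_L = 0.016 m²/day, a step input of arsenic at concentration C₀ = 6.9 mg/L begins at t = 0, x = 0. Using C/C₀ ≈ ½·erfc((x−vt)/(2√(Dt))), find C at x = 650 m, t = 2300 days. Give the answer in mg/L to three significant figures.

For a continuous step input, C/C₀ ≈ ½·erfc((x−vt)/(2√(Dt))).
vt = 0.28 × 2300 = 644 m and 2√(Dt) = 2√(0.016 × 2300) = 12.13 m.
Argument (x−vt)/(2√(Dt)) = (650 − 644)/12.13 = 0.4946; ½·erfc(0.4946) = 0.2421.
C = 6.9 × 0.2421 = 1.67 mg/L.

1.67 mg/L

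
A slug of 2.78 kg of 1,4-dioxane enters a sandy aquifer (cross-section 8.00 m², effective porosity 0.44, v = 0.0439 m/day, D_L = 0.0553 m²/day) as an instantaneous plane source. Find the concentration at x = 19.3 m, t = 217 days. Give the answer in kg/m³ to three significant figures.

For an instantaneous plane source, C(x,t) = M/(n_e·A·√(4πDt)) · exp(−(x−vt)²/(4Dt)), with n_e·A the pore (flow) area.
Plume center vt = 0.0439 × 217 = 9.5263 m, so the well at 19.3 m is 9.7737 m downgradient of the peak.
√(4πDt) = 12.28 m, giving peak height M/(n_e·A·√(4πDt)) = 2.78/(0.44 × 8.00 × 12.28) = 0.06431 kg/m³.
(x−vt)²/(4Dt) = (9.7737)²/(4 × 0.0553 × 217) = 1.990; exp(−1.990) = 0.1367.
C = 0.06431 × 0.1367 = 0.00879 kg/m³.

0.00879 kg/m³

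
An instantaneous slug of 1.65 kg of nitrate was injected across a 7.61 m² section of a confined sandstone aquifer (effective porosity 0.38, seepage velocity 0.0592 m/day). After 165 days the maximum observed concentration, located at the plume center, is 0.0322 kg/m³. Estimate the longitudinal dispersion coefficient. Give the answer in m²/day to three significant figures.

At the plume center C_max = M/(n_e·A·√(4πDt)), so D = M²/(4πt·(n_e·A·C_max)²).
n_e·A·C_max = 0.38 × 7.61 × 0.0322 = 0.09312 kg/m.
D = 1.65²/(4π × 165 × 0.09312²) = 0.151 m²/day.

0.151 m²/day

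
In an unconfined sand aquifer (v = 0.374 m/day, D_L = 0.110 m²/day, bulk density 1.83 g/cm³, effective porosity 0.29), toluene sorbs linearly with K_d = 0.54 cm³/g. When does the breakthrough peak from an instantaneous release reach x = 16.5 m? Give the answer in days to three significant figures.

Retardation factor R = 1 + ρ_b·K_d/n = 1 + 1.83 × 0.54/0.29 = 4.408.
Sorption retards both mechanisms: v_R = v/R = 0.08485 m/day, D_R = D/R = 0.02495 m²/day.
Peak time from v_R²t² + 2D_R t − x² = 0: t = (√(D_R² + v_R²x²) − D_R)/v_R².
√(D_R² + v_R²x²) = √(0.02495² + 0.08485² × 16.5²) = 1.400; v_R² = 0.007200.
t = (1.400 − 0.02495)/0.007200 = 191 days.

191 days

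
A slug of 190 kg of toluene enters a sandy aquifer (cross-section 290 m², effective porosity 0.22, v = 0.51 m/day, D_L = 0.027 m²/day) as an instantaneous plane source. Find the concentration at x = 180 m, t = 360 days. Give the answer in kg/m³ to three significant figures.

0.193 kg/m³

For an instantaneous plane source, C(x,t) = M/(n_e·A·√(4πDt)) · exp(−(x−vt)²/(4Dt)), with n_e·A the pore (flow) area.
Plume center vt = 0.51 × 360 = 183.6 m, so the well at 180 m is 3.6 m upgradient of the peak.
√(4πDt) = 11.05 m, giving peak height M/(n_e·A·√(4πDt)) = 190/(0.22 × 290 × 11.05) = 0.2695 kg/m³.
(x−vt)²/(4Dt) = (-3.6)²/(4 × 0.027 × 360) = 0.3333; exp(−0.3333) = 0.7166.
C = 0.2695 × 0.7166 = 0.193 kg/m³.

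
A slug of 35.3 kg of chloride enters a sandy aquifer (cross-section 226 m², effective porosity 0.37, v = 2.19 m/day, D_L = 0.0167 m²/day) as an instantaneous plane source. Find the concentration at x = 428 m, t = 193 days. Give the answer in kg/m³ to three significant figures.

For an instantaneous plane source, C(x,t) = M/(n_e·A·√(4πDt)) · exp(−(x−vt)²/(4Dt)), with n_e·A the pore (flow) area.
Plume center vt = 2.19 × 193 = 422.67 m, so the well at 428 m is 5.33 m downgradient of the peak.
√(4πDt) = 6.364 m, giving peak height M/(n_e·A·√(4πDt)) = 35.3/(0.37 × 226 × 6.364) = 0.06633 kg/m³.
(x−vt)²/(4Dt) = (5.33)²/(4 × 0.0167 × 193) = 2.204; exp(−2.204) = 0.1104.
C = 0.06633 × 0.1104 = 0.00732 kg/m³.

0.00732 kg/m³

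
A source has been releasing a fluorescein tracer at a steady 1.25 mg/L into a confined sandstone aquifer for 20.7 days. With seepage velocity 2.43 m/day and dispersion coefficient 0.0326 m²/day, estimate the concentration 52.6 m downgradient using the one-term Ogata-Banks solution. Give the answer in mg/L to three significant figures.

0.0299 mg/L

For a continuous step input, C/C₀ ≈ ½·erfc((x−vt)/(2√(Dt))).
vt = 2.43 × 20.7 = 50.301 m and 2√(Dt) = 2√(0.0326 × 20.7) = 1.643 m.
Argument (x−vt)/(2√(Dt)) = (52.6 − 50.301)/1.643 = 1.399; ½·erfc(1.399) = 0.02394.
C = 1.25 × 0.02394 = 0.0299 mg/L.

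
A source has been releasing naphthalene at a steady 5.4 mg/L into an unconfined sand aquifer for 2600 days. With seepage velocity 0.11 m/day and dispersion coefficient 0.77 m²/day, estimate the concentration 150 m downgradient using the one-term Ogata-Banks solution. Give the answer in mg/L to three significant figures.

5.31 mg/L

For a continuous step input, C/C₀ ≈ ½·erfc((x−vt)/(2√(Dt))).
vt = 0.11 × 2600 = 286 m and 2√(Dt) = 2√(0.77 × 2600) = 89.49 m.
Argument (x−vt)/(2√(Dt)) = (150 − 286)/89.49 = -1.520; ½·erfc(-1.520) = 0.9842.
C = 5.4 × 0.9842 = 5.31 mg/L.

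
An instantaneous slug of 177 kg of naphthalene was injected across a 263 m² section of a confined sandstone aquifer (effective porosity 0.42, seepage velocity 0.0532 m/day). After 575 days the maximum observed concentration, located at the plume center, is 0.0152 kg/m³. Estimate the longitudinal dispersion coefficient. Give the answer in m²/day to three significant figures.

1.54 m²/day

At the plume center C_max = M/(n_e·A·√(4πDt)), so D = M²/(4πt·(n_e·A·C_max)²).
n_e·A·C_max = 0.42 × 263 × 0.0152 = 1.679 kg/m.
D = 177²/(4π × 575 × 1.679²) = 1.54 m²/day.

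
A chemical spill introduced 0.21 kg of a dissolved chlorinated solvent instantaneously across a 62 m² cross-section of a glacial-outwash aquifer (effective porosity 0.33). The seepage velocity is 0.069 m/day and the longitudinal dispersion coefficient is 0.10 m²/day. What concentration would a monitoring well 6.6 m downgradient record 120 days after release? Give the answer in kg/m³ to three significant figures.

For an instantaneous plane source, C(x,t) = M/(n_e·A·√(4πDt)) · exp(−(x−vt)²/(4Dt)), with n_e·A the pore (flow) area.
Plume center vt = 0.069 × 120 = 8.28 m, so the well at 6.6 m is 1.68 m upgradient of the peak.
√(4πDt) = 12.28 m, giving peak height M/(n_e·A·√(4πDt)) = 0.21/(0.33 × 62 × 12.28) = 0.0008358 kg/m³.
(x−vt)²/(4Dt) = (-1.68)²/(4 × 0.10 × 120) = 0.05880; exp(−0.05880) = 0.9429.
C = 0.0008358 × 0.9429 = 0.000788 kg/m³.

0.000788 kg/m³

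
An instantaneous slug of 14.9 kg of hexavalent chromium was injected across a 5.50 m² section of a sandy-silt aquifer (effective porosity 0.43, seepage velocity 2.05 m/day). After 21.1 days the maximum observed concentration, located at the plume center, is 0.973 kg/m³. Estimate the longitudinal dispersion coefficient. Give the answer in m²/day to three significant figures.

0.158 m²/day

At the plume center C_max = M/(n_e·A·√(4πDt)), so D = M²/(4πt·(n_e·A·C_max)²).
n_e·A·C_max = 0.43 × 5.50 × 0.973 = 2.301 kg/m.
D = 14.9²/(4π × 21.1 × 2.301²) = 0.158 m²/day.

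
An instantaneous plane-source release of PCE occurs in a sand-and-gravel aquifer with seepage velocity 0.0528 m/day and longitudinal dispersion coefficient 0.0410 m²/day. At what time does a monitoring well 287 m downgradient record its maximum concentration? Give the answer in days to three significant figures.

For the 1D instantaneous-source solution, setting ∂C/∂t = 0 at fixed x gives v²t² + 2Dt − x² = 0, so t = (√(D² + v²x²) − D)/v².
√(D² + v²x²) = √(0.0410² + 0.0528² × 287²) = 15.15; v² = 0.00278784.
t = (15.15 − 0.0410)/0.00278784 = 5420 days (vs. the pure-advection estimate x/v = 5440 d).

5420 days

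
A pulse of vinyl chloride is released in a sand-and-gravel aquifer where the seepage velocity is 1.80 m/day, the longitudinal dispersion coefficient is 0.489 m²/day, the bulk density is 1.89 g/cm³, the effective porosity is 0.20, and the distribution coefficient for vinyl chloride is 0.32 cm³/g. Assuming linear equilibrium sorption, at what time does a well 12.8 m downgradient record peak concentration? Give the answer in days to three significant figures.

Retardation factor R = 1 + ρ_b·K_d/n = 1 + 1.89 × 0.32/0.20 = 4.024.
Sorption retards both mechanisms: v_R = v/R = 0.4473 m/day, D_R = D/R = 0.1215 m²/day.
Peak time from v_R²t² + 2D_R t − x² = 0: t = (√(D_R² + v_R²x²) − D_R)/v_R².
√(D_R² + v_R²x²) = √(0.1215² + 0.4473² × 12.8²) = 5.727; v_R² = 0.2001.
t = (5.727 − 0.1215)/0.2001 = 28.0 days.

28.0 days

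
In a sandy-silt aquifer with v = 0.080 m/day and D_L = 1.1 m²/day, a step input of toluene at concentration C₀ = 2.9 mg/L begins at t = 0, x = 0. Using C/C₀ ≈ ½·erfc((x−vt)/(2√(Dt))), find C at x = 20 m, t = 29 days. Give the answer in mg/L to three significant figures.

0.0390 mg/L

For a continuous step input, C/C₀ ≈ ½·erfc((x−vt)/(2√(Dt))).
vt = 0.080 × 29 = 2.32 m and 2√(Dt) = 2√(1.1 × 29) = 11.30 m.
Argument (x−vt)/(2√(Dt)) = (20 − 2.32)/11.30 = 1.565; ½·erfc(1.565) = 0.01344.
C = 2.9 × 0.01344 = 0.0390 mg/L.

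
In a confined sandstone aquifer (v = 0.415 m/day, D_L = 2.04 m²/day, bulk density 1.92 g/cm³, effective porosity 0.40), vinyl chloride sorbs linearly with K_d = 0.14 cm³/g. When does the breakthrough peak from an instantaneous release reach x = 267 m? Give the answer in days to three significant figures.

Retardation factor R = 1 + ρ_b·K_d/n = 1 + 1.92 × 0.14/0.40 = 1.672.
Sorption retards both mechanisms: v_R = v/R = 0.2482 m/day, D_R = D/R = 1.220 m²/day.
Peak time from v_R²t² + 2D_R t − x² = 0: t = (√(D_R² + v_R²x²) − D_R)/v_R².
√(D_R² + v_R²x²) = √(1.220² + 0.2482² × 267²) = 66.28; v_R² = 0.06160.
t = (66.28 − 1.220)/0.06160 = 1060 days.

1060 days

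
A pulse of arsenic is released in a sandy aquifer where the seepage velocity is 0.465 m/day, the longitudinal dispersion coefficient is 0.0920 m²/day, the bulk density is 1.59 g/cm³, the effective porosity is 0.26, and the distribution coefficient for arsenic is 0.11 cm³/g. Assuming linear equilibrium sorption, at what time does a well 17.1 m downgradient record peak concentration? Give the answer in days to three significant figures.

60.8 days

Retardation factor R = 1 + ρ_b·K_d/n = 1 + 1.59 × 0.11/0.26 = 1.673.
Sorption retards both mechanisms: v_R = v/R = 0.2779 m/day, D_R = D/R = 0.05499 m²/day.
Peak time from v_R²t² + 2D_R t − x² = 0: t = (√(D_R² + v_R²x²) − D_R)/v_R².
√(D_R² + v_R²x²) = √(0.05499² + 0.2779² × 17.1²) = 4.752; v_R² = 0.07723.
t = (4.752 − 0.05499)/0.07723 = 60.8 days.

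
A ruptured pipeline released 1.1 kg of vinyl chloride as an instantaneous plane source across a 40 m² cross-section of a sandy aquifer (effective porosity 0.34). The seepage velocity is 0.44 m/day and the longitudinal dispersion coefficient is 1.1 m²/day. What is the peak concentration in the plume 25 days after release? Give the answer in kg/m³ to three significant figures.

The peak of an instantaneous 1D plume sits at x = vt; there the Gaussian factor is 1 and C_max = M/(n_e·A·√(4πDt)), where n_e·A is the pore area the mass is dissolved in.
√(4πDt) = √(4π × 1.1 × 25) = 18.59 m, so C_max = 1.1/(0.34 × 40 × 18.59) = 0.00435 kg/m³.

0.00435 kg/m³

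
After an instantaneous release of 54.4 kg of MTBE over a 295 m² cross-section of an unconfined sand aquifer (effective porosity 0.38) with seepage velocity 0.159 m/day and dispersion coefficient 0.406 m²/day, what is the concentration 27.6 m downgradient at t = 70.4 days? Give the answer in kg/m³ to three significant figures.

For an instantaneous plane source, C(x,t) = M/(n_e·A·√(4πDt)) · exp(−(x−vt)²/(4Dt)), with n_e·A the pore (flow) area.
Plume center vt = 0.159 × 70.4 = 11.1936 m, so the well at 27.6 m is 16.4064 m downgradient of the peak.
√(4πDt) = 18.95 m, giving peak height M/(n_e·A·√(4πDt)) = 54.4/(0.38 × 295 × 18.95) = 0.02561 kg/m³.
(x−vt)²/(4Dt) = (16.4064)²/(4 × 0.406 × 70.4) = 2.354; exp(−2.354) = 0.09499.
C = 0.02561 × 0.09499 = 0.00243 kg/m³.

0.00243 kg/m³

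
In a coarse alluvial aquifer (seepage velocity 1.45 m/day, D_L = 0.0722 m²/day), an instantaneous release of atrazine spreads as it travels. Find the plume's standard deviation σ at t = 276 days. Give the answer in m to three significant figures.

Dispersive spreading gives a Gaussian with σ² = 2Dt; advection only shifts the center.
σ = √(2 × 0.0722 × 276) = 6.31 m.

6.31 m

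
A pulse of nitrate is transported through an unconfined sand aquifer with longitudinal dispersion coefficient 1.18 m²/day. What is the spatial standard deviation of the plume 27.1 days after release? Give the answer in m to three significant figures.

Dispersive spreading gives a Gaussian with σ² = 2Dt; advection only shifts the center.
σ = √(2 × 1.18 × 27.1) = 8.00 m.

8.00 m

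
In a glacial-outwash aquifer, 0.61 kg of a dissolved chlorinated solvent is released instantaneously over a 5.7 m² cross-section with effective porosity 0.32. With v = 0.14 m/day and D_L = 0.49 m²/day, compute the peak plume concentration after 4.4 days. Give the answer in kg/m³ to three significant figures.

The peak of an instantaneous 1D plume sits at x = vt; there the Gaussian factor is 1 and C_max = M/(n_e·A·√(4πDt)), where n_e·A is the pore area the mass is dissolved in.
√(4πDt) = √(4π × 0.49 × 4.4) = 5.205 m, so C_max = 0.61/(0.32 × 5.7 × 5.205) = 0.0643 kg/m³.

0.0643 kg/m³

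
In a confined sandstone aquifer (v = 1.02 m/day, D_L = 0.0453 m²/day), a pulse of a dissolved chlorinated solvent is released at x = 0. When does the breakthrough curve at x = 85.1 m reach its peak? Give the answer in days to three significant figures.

For the 1D instantaneous-source solution, setting ∂C/∂t = 0 at fixed x gives v²t² + 2Dt − x² = 0, so t = (√(D² + v²x²) − D)/v².
√(D² + v²x²) = √(0.0453² + 1.02² × 85.1²) = 86.80; v² = 1.0404.
t = (86.80 − 0.0453)/1.0404 = 83.4 days (vs. the pure-advection estimate x/v = 83.4 d).

83.4 days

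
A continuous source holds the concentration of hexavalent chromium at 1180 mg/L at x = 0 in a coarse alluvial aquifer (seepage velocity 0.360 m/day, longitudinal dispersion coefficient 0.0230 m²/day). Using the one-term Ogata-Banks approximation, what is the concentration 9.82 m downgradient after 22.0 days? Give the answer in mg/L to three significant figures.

34.8 mg/L

For a continuous step input, C/C₀ ≈ ½·erfc((x−vt)/(2√(Dt))).
vt = 0.360 × 22.0 = 7.92 m and 2√(Dt) = 2√(0.0230 × 22.0) = 1.423 m.
Argument (x−vt)/(2√(Dt)) = (9.82 − 7.92)/1.423 = 1.335; ½·erfc(1.335) = 0.02951.
C = 1180 × 0.02951 = 34.8 mg/L.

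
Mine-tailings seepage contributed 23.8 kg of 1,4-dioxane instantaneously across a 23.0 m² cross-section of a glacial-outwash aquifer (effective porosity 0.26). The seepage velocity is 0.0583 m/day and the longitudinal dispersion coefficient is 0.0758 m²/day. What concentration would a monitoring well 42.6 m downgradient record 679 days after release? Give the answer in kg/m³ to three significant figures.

For an instantaneous plane source, C(x,t) = M/(n_e·A·√(4πDt)) · exp(−(x−vt)²/(4Dt)), with n_e·A the pore (flow) area.
Plume center vt = 0.0583 × 679 = 39.5857 m, so the well at 42.6 m is 3.0143 m downgradient of the peak.
√(4πDt) = 25.43 m, giving peak height M/(n_e·A·√(4πDt)) = 23.8/(0.26 × 23.0 × 25.43) = 0.1565 kg/m³.
(x−vt)²/(4Dt) = (3.0143)²/(4 × 0.0758 × 679) = 0.04413; exp(−0.04413) = 0.9568.
C = 0.1565 × 0.9568 = 0.150 kg/m³.

0.150 kg/m³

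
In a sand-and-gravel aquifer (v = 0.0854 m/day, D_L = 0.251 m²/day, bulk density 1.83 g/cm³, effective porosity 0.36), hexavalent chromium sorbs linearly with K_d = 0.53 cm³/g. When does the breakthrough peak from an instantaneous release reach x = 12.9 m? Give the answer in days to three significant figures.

Retardation factor R = 1 + ρ_b·K_d/n = 1 + 1.83 × 0.53/0.36 = 3.694.
Sorption retards both mechanisms: v_R = v/R = 0.02312 m/day, D_R = D/R = 0.06795 m²/day.
Peak time from v_R²t² + 2D_R t − x² = 0: t = (√(D_R² + v_R²x²) − D_R)/v_R².
√(D_R² + v_R²x²) = √(0.06795² + 0.02312² × 12.9²) = 0.3059; v_R² = 0.0005345.
t = (0.3059 − 0.06795)/0.0005345 = 445 days.

445 days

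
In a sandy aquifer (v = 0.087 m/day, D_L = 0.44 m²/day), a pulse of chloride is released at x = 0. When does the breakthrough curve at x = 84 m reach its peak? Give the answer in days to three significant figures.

909 days

For the 1D instantaneous-source solution, setting ∂C/∂t = 0 at fixed x gives v²t² + 2Dt − x² = 0, so t = (√(D² + v²x²) − D)/v².
√(D² + v²x²) = √(0.44² + 0.087² × 84²) = 7.321; v² = 0.007569.
t = (7.321 − 0.44)/0.007569 = 909 days (vs. the pure-advection estimate x/v = 966 d).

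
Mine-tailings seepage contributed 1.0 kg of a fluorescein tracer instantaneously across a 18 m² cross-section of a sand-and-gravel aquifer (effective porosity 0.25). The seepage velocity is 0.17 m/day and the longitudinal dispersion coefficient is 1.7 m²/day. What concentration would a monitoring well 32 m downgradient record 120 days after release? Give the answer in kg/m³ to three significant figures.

0.00372 kg/m³

For an instantaneous plane source, C(x,t) = M/(n_e·A·√(4πDt)) · exp(−(x−vt)²/(4Dt)), with n_e·A the pore (flow) area.
Plume center vt = 0.17 × 120 = 20.4 m, so the well at 32 m is 11.6 m downgradient of the peak.
√(4πDt) = 50.63 m, giving peak height M/(n_e·A·√(4πDt)) = 1.0/(0.25 × 18 × 50.63) = 0.004389 kg/m³.
(x−vt)²/(4Dt) = (11.6)²/(4 × 1.7 × 120) = 0.1649; exp(−0.1649) = 0.8480.
C = 0.004389 × 0.8480 = 0.00372 kg/m³.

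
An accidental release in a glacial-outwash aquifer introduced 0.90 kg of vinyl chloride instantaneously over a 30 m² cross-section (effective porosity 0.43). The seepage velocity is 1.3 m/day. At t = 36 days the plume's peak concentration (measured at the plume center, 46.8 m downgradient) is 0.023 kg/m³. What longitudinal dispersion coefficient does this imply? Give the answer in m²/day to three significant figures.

0.0203 m²/day

At the plume center C_max = M/(n_e·A·√(4πDt)), so D = M²/(4πt·(n_e·A·C_max)²).
n_e·A·C_max = 0.43 × 30 × 0.023 = 0.2967 kg/m.
D = 0.90²/(4π × 36 × 0.2967²) = 0.0203 m²/day.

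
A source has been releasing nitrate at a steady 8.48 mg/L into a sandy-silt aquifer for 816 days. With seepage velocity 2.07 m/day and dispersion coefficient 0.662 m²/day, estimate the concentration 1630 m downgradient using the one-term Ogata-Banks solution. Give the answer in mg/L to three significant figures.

For a continuous step input, C/C₀ ≈ ½·erfc((x−vt)/(2√(Dt))).
vt = 2.07 × 816 = 1689.12 m and 2√(Dt) = 2√(0.662 × 816) = 46.48 m.
Argument (x−vt)/(2√(Dt)) = (1630 − 1689.12)/46.48 = -1.272; ½·erfc(-1.272) = 0.9640.
C = 8.48 × 0.9640 = 8.17 mg/L.

8.17 mg/L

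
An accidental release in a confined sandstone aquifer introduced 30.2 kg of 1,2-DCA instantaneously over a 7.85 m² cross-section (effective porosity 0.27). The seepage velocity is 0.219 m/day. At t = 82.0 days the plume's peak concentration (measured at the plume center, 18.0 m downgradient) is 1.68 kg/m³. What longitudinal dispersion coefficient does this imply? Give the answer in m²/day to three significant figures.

0.0698 m²/day

At the plume center C_max = M/(n_e·A·√(4πDt)), so D = M²/(4πt·(n_e·A·C_max)²).
n_e·A·C_max = 0.27 × 7.85 × 1.68 = 3.561 kg/m.
D = 30.2²/(4π × 82.0 × 3.561²) = 0.0698 m²/day.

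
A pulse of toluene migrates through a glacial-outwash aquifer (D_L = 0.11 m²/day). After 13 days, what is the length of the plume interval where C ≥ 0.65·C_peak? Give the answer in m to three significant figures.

The plume is Gaussian with σ = √(2Dt) = √(2 × 0.11 × 13) = 1.691 m.
C/C_peak = exp(−Δx²/(2σ²)) = 0.65 ⇒ Δx = σ·√(−2 ln 0.65) = 1.691 × 0.9282 = 1.570 m.
Width = 2Δx = 3.14 m.

3.14 m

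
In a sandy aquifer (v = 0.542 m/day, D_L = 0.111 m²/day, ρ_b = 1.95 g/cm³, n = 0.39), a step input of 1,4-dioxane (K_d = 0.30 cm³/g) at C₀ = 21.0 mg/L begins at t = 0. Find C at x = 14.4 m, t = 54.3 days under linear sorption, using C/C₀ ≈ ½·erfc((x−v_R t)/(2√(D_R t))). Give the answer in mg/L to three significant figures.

2.43 mg/L

Retardation factor R = 1 + ρ_b·K_d/n = 1 + 1.95 × 0.30/0.39 = 2.500.
Sorption retards both mechanisms: v_R = v/R = 0.2168 m/day, D_R = D/R = 0.04440 m²/day.
v_R·t = 0.2168 × 54.3 = 11.77224 m; 2√(D_R t) = 3.105 m; argument = (14.4 − 11.77224)/3.105 = 0.8463.
C = C₀ × ½·erfc(0.8463) = 21.0 × 0.1157 = 2.43 mg/L.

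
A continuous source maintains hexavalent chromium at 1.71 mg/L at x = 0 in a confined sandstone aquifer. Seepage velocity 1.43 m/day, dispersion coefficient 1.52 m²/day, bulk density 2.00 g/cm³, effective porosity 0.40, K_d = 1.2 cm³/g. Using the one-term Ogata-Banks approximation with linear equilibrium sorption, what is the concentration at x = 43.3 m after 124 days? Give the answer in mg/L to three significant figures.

Retardation factor R = 1 + ρ_b·K_d/n = 1 + 2.00 × 1.2/0.40 = 7.000.
Sorption retards both mechanisms: v_R = v/R = 0.2043 m/day, D_R = D/R = 0.2171 m²/day.
v_R·t = 0.2043 × 124 = 25.3332 m; 2√(D_R t) = 10.38 m; argument = (43.3 − 25.3332)/10.38 = 1.731.
C = C₀ × ½·erfc(1.731) = 1.71 × 0.007183 = 0.0123 mg/L.

0.0123 mg/L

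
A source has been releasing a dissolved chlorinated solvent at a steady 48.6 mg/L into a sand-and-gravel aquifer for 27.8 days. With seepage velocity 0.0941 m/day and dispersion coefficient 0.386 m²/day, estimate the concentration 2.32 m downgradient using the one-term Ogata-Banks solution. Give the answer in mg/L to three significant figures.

For a continuous step input, C/C₀ ≈ ½·erfc((x−vt)/(2√(Dt))).
vt = 0.0941 × 27.8 = 2.61598 m and 2√(Dt) = 2√(0.386 × 27.8) = 6.552 m.
Argument (x−vt)/(2√(Dt)) = (2.32 − 2.61598)/6.552 = -0.04517; ½·erfc(-0.04517) = 0.5255.
C = 48.6 × 0.5255 = 25.5 mg/L.

25.5 mg/L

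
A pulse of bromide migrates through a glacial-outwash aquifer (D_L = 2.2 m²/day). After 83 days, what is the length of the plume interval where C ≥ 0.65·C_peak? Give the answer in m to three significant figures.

35.5 m

The plume is Gaussian with σ = √(2Dt) = √(2 × 2.2 × 83) = 19.11 m.
C/C_peak = exp(−Δx²/(2σ²)) = 0.65 ⇒ Δx = σ·√(−2 ln 0.65) = 19.11 × 0.9282 = 17.74 m.
Width = 2Δx = 35.5 m.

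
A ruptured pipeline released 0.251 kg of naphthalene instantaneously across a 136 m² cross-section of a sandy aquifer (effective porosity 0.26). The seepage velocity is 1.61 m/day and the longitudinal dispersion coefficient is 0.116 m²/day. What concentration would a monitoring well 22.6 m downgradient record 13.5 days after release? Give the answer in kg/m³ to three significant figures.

0.00142 kg/m³

For an instantaneous plane source, C(x,t) = M/(n_e·A·√(4πDt)) · exp(−(x−vt)²/(4Dt)), with n_e·A the pore (flow) area.
Plume center vt = 1.61 × 13.5 = 21.735 m, so the well at 22.6 m is 0.865 m downgradient of the peak.
√(4πDt) = 4.436 m, giving peak height M/(n_e·A·√(4πDt)) = 0.251/(0.26 × 136 × 4.436) = 0.001600 kg/m³.
(x−vt)²/(4Dt) = (0.865)²/(4 × 0.116 × 13.5) = 0.1194; exp(−0.1194) = 0.8875.
C = 0.001600 × 0.8875 = 0.00142 kg/m³.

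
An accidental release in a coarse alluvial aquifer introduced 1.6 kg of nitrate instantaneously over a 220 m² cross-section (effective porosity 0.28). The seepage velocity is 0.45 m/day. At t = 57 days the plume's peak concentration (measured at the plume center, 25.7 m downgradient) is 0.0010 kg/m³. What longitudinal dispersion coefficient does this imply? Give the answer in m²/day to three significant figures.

0.942 m²/day

At the plume center C_max = M/(n_e·A·√(4πDt)), so D = M²/(4πt·(n_e·A·C_max)²).
n_e·A·C_max = 0.28 × 220 × 0.0010 = 0.06160 kg/m.
D = 1.6²/(4π × 57 × 0.06160²) = 0.942 m²/day.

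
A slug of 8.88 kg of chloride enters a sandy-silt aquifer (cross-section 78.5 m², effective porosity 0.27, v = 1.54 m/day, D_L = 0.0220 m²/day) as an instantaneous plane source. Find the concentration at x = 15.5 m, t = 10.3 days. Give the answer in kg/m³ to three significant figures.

For an instantaneous plane source, C(x,t) = M/(n_e·A·√(4πDt)) · exp(−(x−vt)²/(4Dt)), with n_e·A the pore (flow) area.
Plume center vt = 1.54 × 10.3 = 15.862 m, so the well at 15.5 m is 0.362 m upgradient of the peak.
√(4πDt) = 1.687 m, giving peak height M/(n_e·A·√(4πDt)) = 8.88/(0.27 × 78.5 × 1.687) = 0.2484 kg/m³.
(x−vt)²/(4Dt) = (-0.362)²/(4 × 0.0220 × 10.3) = 0.1446; exp(−0.1446) = 0.8654.
C = 0.2484 × 0.8654 = 0.215 kg/m³.

0.215 kg/m³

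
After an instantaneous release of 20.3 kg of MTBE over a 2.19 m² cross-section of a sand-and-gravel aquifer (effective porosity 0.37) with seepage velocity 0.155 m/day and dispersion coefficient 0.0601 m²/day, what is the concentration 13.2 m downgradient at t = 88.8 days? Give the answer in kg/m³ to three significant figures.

For an instantaneous plane source, C(x,t) = M/(n_e·A·√(4πDt)) · exp(−(x−vt)²/(4Dt)), with n_e·A the pore (flow) area.
Plume center vt = 0.155 × 88.8 = 13.764 m, so the well at 13.2 m is 0.564 m upgradient of the peak.
√(4πDt) = 8.189 m, giving peak height M/(n_e·A·√(4πDt)) = 20.3/(0.37 × 2.19 × 8.189) = 3.059 kg/m³.
(x−vt)²/(4Dt) = (-0.564)²/(4 × 0.0601 × 88.8) = 0.01490; exp(−0.01490) = 0.9852.
C = 3.059 × 0.9852 = 3.01 kg/m³.

3.01 kg/m³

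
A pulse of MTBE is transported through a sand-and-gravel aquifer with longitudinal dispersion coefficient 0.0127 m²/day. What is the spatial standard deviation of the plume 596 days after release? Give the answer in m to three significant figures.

Dispersive spreading gives a Gaussian with σ² = 2Dt; advection only shifts the center.
σ = √(2 × 0.0127 × 596) = 3.89 m.

3.89 m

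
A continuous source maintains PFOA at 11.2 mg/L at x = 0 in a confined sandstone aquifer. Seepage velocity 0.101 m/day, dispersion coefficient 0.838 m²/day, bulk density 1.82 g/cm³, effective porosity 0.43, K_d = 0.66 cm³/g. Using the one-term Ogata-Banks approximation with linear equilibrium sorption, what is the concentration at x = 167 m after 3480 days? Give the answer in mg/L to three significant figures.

0.325 mg/L

Retardation factor R = 1 + ρ_b·K_d/n = 1 + 1.82 × 0.66/0.43 = 3.793.
Sorption retards both mechanisms: v_R = v/R = 0.02663 m/day, D_R = D/R = 0.2209 m²/day.
v_R·t = 0.02663 × 3480 = 92.6724 m; 2√(D_R t) = 55.45 m; argument = (167 − 92.6724)/55.45 = 1.340.
C = C₀ × ½·erfc(1.340) = 11.2 × 0.02904 = 0.325 mg/L.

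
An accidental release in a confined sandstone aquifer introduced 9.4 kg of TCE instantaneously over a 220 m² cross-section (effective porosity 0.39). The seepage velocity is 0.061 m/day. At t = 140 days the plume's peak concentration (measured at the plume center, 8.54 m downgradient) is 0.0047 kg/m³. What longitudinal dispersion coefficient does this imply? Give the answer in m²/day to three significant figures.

0.309 m²/day

At the plume center C_max = M/(n_e·A·√(4πDt)), so D = M²/(4πt·(n_e·A·C_max)²).
n_e·A·C_max = 0.39 × 220 × 0.0047 = 0.4033 kg/m.
D = 9.4²/(4π × 140 × 0.4033²) = 0.309 m²/day.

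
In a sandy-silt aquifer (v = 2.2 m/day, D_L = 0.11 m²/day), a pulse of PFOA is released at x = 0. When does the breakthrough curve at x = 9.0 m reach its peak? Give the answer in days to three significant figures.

For the 1D instantaneous-source solution, setting ∂C/∂t = 0 at fixed x gives v²t² + 2Dt − x² = 0, so t = (√(D² + v²x²) − D)/v².
√(D² + v²x²) = √(0.11² + 2.2² × 9.0²) = 19.80; v² = 4.84.
t = (19.80 − 0.11)/4.84 = 4.07 days (vs. the pure-advection estimate x/v = 4.09 d).

4.07 days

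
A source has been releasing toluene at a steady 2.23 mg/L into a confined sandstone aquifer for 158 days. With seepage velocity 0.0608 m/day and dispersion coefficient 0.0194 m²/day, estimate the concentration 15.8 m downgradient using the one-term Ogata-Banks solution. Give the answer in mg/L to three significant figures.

0.0138 mg/L

For a continuous step input, C/C₀ ≈ ½·erfc((x−vt)/(2√(Dt))).
vt = 0.0608 × 158 = 9.6064 m and 2√(Dt) = 2√(0.0194 × 158) = 3.502 m.
Argument (x−vt)/(2√(Dt)) = (15.8 − 9.6064)/3.502 = 1.769; ½·erfc(1.769) = 0.006179.
C = 2.23 × 0.006179 = 0.0138 mg/L.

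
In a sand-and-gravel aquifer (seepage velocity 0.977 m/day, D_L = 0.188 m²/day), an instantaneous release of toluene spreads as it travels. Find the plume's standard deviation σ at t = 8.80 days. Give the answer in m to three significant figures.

Dispersive spreading gives a Gaussian with σ² = 2Dt; advection only shifts the center.
σ = √(2 × 0.188 × 8.80) = 1.82 m.

1.82 m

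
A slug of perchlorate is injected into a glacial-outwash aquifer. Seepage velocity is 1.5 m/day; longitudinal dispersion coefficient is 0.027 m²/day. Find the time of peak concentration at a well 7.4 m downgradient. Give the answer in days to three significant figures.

4.92 days

For the 1D instantaneous-source solution, setting ∂C/∂t = 0 at fixed x gives v²t² + 2Dt − x² = 0, so t = (√(D² + v²x²) − D)/v².
√(D² + v²x²) = √(0.027² + 1.5² × 7.4²) = 11.10; v² = 2.25.
t = (11.10 − 0.027)/2.25 = 4.92 days (vs. the pure-advection estimate x/v = 4.93 d).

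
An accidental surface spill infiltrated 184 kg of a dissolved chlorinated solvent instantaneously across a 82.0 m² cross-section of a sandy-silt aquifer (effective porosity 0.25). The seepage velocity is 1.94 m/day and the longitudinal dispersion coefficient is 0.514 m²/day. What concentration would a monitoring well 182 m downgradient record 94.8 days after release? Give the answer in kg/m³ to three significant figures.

0.356 kg/m³

For an instantaneous plane source, C(x,t) = M/(n_e·A·√(4πDt)) · exp(−(x−vt)²/(4Dt)), with n_e·A the pore (flow) area.
Plume center vt = 1.94 × 94.8 = 183.912 m, so the well at 182 m is 1.912 m upgradient of the peak.
√(4πDt) = 24.75 m, giving peak height M/(n_e·A·√(4πDt)) = 184/(0.25 × 82.0 × 24.75) = 0.3627 kg/m³.
(x−vt)²/(4Dt) = (-1.912)²/(4 × 0.514 × 94.8) = 0.01876; exp(−0.01876) = 0.9814.
C = 0.3627 × 0.9814 = 0.356 kg/m³.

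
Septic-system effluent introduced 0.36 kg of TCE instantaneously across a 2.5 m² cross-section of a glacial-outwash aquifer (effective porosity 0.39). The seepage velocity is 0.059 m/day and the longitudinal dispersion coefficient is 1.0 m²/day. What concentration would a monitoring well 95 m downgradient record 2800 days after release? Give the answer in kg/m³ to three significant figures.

0.00127 kg/m³

For an instantaneous plane source, C(x,t) = M/(n_e·A·√(4πDt)) · exp(−(x−vt)²/(4Dt)), with n_e·A the pore (flow) area.
Plume center vt = 0.059 × 2800 = 165.2 m, so the well at 95 m is 70.2 m upgradient of the peak.
√(4πDt) = 187.6 m, giving peak height M/(n_e·A·√(4πDt)) = 0.36/(0.39 × 2.5 × 187.6) = 0.001968 kg/m³.
(x−vt)²/(4Dt) = (-70.2)²/(4 × 1.0 × 2800) = 0.4400; exp(−0.4400) = 0.6440.
C = 0.001968 × 0.6440 = 0.00127 kg/m³.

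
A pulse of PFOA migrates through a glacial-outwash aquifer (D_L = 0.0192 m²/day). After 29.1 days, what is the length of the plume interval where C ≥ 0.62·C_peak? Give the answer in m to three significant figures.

The plume is Gaussian with σ = √(2Dt) = √(2 × 0.0192 × 29.1) = 1.057 m.
C/C_peak = exp(−Δx²/(2σ²)) = 0.62 ⇒ Δx = σ·√(−2 ln 0.62) = 1.057 × 0.9778 = 1.034 m.
Width = 2Δx = 2.07 m.

2.07 m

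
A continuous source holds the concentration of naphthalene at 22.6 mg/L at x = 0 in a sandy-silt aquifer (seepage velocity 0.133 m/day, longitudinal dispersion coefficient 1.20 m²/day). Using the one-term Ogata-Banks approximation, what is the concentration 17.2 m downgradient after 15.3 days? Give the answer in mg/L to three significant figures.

For a continuous step input, C/C₀ ≈ ½·erfc((x−vt)/(2√(Dt))).
vt = 0.133 × 15.3 = 2.0349 m and 2√(Dt) = 2√(1.20 × 15.3) = 8.570 m.
Argument (x−vt)/(2√(Dt)) = (17.2 − 2.0349)/8.570 = 1.770; ½·erfc(1.770) = 0.006155.
C = 22.6 × 0.006155 = 0.139 mg/L.

0.139 mg/L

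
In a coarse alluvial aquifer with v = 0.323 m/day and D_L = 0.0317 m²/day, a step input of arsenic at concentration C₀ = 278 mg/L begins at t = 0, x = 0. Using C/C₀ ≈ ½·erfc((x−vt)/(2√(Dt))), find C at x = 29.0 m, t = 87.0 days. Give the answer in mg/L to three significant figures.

For a continuous step input, C/C₀ ≈ ½·erfc((x−vt)/(2√(Dt))).
vt = 0.323 × 87.0 = 28.101 m and 2√(Dt) = 2√(0.0317 × 87.0) = 3.321 m.
Argument (x−vt)/(2√(Dt)) = (29.0 − 28.101)/3.321 = 0.2707; ½·erfc(0.2707) = 0.3509.
C = 278 × 0.3509 = 97.6 mg/L.

97.6 mg/L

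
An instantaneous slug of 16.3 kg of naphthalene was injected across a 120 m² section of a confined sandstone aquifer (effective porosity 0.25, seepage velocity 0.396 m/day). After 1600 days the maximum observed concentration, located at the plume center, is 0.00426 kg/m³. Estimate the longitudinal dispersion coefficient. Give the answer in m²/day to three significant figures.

At the plume center C_max = M/(n_e·A·√(4πDt)), so D = M²/(4πt·(n_e·A·C_max)²).
n_e·A·C_max = 0.25 × 120 × 0.00426 = 0.1278 kg/m.
D = 16.3²/(4π × 1600 × 0.1278²) = 0.809 m²/day.

0.809 m²/day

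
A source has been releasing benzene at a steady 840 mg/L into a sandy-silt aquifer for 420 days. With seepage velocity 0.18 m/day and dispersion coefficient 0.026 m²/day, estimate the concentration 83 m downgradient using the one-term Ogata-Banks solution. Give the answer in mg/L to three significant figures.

47.6 mg/L

For a continuous step input, C/C₀ ≈ ½·erfc((x−vt)/(2√(Dt))).
vt = 0.18 × 420 = 75.6 m and 2√(Dt) = 2√(0.026 × 420) = 6.609 m.
Argument (x−vt)/(2√(Dt)) = (83 − 75.6)/6.609 = 1.120; ½·erfc(1.120) = 0.05661.
C = 840 × 0.05661 = 47.6 mg/L.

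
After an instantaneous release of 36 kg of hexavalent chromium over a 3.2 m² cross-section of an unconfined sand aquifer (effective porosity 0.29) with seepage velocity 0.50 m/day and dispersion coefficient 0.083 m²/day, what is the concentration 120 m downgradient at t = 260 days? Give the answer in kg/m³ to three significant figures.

0.740 kg/m³

For an instantaneous plane source, C(x,t) = M/(n_e·A·√(4πDt)) · exp(−(x−vt)²/(4Dt)), with n_e·A the pore (flow) area.
Plume center vt = 0.50 × 260 = 130 m, so the well at 120 m is 10 m upgradient of the peak.
√(4πDt) = 16.47 m, giving peak height M/(n_e·A·√(4πDt)) = 36/(0.29 × 3.2 × 16.47) = 2.355 kg/m³.
(x−vt)²/(4Dt) = (-10)²/(4 × 0.083 × 260) = 1.158; exp(−1.158) = 0.3141.
C = 2.355 × 0.3141 = 0.740 kg/m³.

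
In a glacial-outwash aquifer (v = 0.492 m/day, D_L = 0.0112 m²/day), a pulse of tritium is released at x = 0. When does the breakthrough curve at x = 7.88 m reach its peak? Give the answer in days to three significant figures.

For the 1D instantaneous-source solution, setting ∂C/∂t = 0 at fixed x gives v²t² + 2Dt − x² = 0, so t = (√(D² + v²x²) − D)/v².
√(D² + v²x²) = √(0.0112² + 0.492² × 7.88²) = 3.877; v² = 0.242064.
t = (3.877 − 0.0112)/0.242064 = 16.0 days (vs. the pure-advection estimate x/v = 16.0 d).

16.0 days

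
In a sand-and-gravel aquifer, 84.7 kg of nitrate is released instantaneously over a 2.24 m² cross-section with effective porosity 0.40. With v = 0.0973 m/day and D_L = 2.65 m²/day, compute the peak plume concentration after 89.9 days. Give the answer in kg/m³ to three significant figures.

The peak of an instantaneous 1D plume sits at x = vt; there the Gaussian factor is 1 and C_max = M/(n_e·A·√(4πDt)), where n_e·A is the pore area the mass is dissolved in.
√(4πDt) = √(4π × 2.65 × 89.9) = 54.72 m, so C_max = 84.7/(0.40 × 2.24 × 54.72) = 1.73 kg/m³.

1.73 kg/m³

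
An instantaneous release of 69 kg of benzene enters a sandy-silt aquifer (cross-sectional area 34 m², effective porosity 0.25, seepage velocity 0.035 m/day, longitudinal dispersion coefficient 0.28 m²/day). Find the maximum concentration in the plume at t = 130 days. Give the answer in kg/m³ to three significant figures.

The peak of an instantaneous 1D plume sits at x = vt; there the Gaussian factor is 1 and C_max = M/(n_e·A·√(4πDt)), where n_e·A is the pore area the mass is dissolved in.
√(4πDt) = √(4π × 0.28 × 130) = 21.39 m, so C_max = 69/(0.25 × 34 × 21.39) = 0.380 kg/m³.

0.380 kg/m³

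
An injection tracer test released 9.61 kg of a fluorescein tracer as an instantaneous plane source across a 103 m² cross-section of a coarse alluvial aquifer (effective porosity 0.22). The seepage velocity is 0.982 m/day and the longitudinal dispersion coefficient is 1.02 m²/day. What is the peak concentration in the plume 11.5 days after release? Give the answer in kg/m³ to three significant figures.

The peak of an instantaneous 1D plume sits at x = vt; there the Gaussian factor is 1 and C_max = M/(n_e·A·√(4πDt)), where n_e·A is the pore area the mass is dissolved in.
√(4πDt) = √(4π × 1.02 × 11.5) = 12.14 m, so C_max = 9.61/(0.22 × 103 × 12.14) = 0.0349 kg/m³.

0.0349 kg/m³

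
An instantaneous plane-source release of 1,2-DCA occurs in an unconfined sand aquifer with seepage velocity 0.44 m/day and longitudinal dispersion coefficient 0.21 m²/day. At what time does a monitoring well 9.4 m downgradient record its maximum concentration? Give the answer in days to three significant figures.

For the 1D instantaneous-source solution, setting ∂C/∂t = 0 at fixed x gives v²t² + 2Dt − x² = 0, so t = (√(D² + v²x²) − D)/v².
√(D² + v²x²) = √(0.21² + 0.44² × 9.4²) = 4.141; v² = 0.1936.
t = (4.141 − 0.21)/0.1936 = 20.3 days (vs. the pure-advection estimate x/v = 21.4 d).

20.3 days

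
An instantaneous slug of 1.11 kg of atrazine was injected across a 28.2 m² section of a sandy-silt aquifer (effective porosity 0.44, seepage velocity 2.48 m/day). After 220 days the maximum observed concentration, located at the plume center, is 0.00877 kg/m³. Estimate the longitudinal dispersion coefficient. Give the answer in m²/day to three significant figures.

0.0376 m²/day

At the plume center C_max = M/(n_e·A·√(4πDt)), so D = M²/(4πt·(n_e·A·C_max)²).
n_e·A·C_max = 0.44 × 28.2 × 0.00877 = 0.1088 kg/m.
D = 1.11²/(4π × 220 × 0.1088²) = 0.0376 m²/day.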